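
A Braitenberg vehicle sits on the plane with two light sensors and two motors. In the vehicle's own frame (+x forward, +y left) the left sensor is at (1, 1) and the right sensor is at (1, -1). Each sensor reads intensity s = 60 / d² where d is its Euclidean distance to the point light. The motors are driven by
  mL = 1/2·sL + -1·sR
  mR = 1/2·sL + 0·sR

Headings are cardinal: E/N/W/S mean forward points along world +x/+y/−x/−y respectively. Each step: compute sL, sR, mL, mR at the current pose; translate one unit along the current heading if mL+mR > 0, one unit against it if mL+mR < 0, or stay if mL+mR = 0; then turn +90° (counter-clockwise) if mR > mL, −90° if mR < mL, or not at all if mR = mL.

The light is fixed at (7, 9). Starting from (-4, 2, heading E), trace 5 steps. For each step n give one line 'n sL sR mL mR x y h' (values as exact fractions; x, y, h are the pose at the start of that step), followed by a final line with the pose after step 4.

n=0: pose=(-4,2,E); sL=15/34, sR=15/41; mL=-405/2788, mR=15/68; mL+mR=105/1394 → advance +1; mR−mL=15/41 → turn +1·90°
n=1: pose=(-3,2,N); sL=60/157, sR=20/39; mL=-1970/6123, mR=30/157; mL+mR=-800/6123 → advance -1; mR−mL=20/39 → turn +1·90°
n=2: pose=(-3,1,W); sL=30/101, sR=6/17; mL=-351/1717, mR=15/101; mL+mR=-96/1717 → advance -1; mR−mL=6/17 → turn +1·90°
n=3: pose=(-2,1,S); sL=12/29, sR=60/181; mL=-654/5249, mR=6/29; mL+mR=432/5249 → advance +1; mR−mL=60/181 → turn +1·90°
n=4: pose=(-2,0,E); sL=15/32, sR=15/41; mL=-345/2624, mR=15/64; mL+mR=135/1312 → advance +1; mR−mL=15/41 → turn +1·90°

0 15/34 15/41 -405/2788 15/68 -4 2 E
1 60/157 20/39 -1970/6123 30/157 -3 2 N
2 30/101 6/17 -351/1717 15/101 -3 1 W
3 12/29 60/181 -654/5249 6/29 -2 1 S
4 15/32 15/41 -345/2624 15/64 -2 0 E
final -1 0 N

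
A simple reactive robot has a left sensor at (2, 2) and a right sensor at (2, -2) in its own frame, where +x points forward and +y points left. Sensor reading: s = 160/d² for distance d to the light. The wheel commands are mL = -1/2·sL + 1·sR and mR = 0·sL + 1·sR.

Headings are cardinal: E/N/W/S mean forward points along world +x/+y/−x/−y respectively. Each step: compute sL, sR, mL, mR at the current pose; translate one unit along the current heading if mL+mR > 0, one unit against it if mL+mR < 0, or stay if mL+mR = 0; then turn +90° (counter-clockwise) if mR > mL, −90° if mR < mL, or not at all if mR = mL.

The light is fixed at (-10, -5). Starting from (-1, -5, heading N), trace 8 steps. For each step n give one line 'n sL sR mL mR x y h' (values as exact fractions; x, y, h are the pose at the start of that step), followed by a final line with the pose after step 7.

0 160/53 32/25 -304/1325 32/25 -1 -5 N
1 16/5 80/29 168/145 80/29 -1 -4 W
2 160/101 160/37 13200/3737 160/37 -2 -4 S
3 20/13 20/13 10/13 20/13 -2 -5 E
4 160/53 32/25 -304/1325 32/25 -1 -5 N
5 16/5 80/29 168/145 80/29 -1 -4 W
6 160/101 160/37 13200/3737 160/37 -2 -4 S
7 20/13 20/13 10/13 20/13 -2 -5 E
final -1 -5 N

n=0: pose=(-1,-5,N); sL=160/53, sR=32/25; mL=-304/1325, mR=32/25; mL+mR=1392/1325 → advance +1; mR−mL=80/53 → turn +1·90°
n=1: pose=(-1,-4,W); sL=16/5, sR=80/29; mL=168/145, mR=80/29; mL+mR=568/145 → advance +1; mR−mL=8/5 → turn +1·90°
n=2: pose=(-2,-4,S); sL=160/101, sR=160/37; mL=13200/3737, mR=160/37; mL+mR=29360/3737 → advance +1; mR−mL=80/101 → turn +1·90°
n=3: pose=(-2,-5,E); sL=20/13, sR=20/13; mL=10/13, mR=20/13; mL+mR=30/13 → advance +1; mR−mL=10/13 → turn +1·90°
n=4: pose=(-1,-5,N); sL=160/53, sR=32/25; mL=-304/1325, mR=32/25; mL+mR=1392/1325 → advance +1; mR−mL=80/53 → turn +1·90°
n=5: pose=(-1,-4,W); sL=16/5, sR=80/29; mL=168/145, mR=80/29; mL+mR=568/145 → advance +1; mR−mL=8/5 → turn +1·90°
n=6: pose=(-2,-4,S); sL=160/101, sR=160/37; mL=13200/3737, mR=160/37; mL+mR=29360/3737 → advance +1; mR−mL=80/101 → turn +1·90°
n=7: pose=(-2,-5,E); sL=20/13, sR=20/13; mL=10/13, mR=20/13; mL+mR=30/13 → advance +1; mR−mL=10/13 → turn +1·90°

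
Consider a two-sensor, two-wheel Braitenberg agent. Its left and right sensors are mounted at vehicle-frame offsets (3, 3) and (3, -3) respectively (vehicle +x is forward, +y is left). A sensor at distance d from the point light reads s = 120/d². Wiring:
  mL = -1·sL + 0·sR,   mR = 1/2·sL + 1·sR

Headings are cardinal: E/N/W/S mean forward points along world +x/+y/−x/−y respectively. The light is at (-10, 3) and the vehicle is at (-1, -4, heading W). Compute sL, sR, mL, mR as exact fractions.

15/17 30/13 -15/17 1215/442

left sensor world pos  = (-4, -7); dL² = 136
right sensor world pos = (-4, -1); dR² = 52
sL = 120/136 = 15/17
sR = 120/52 = 30/13
mL = -1·sL + 0·sR = -15/17
mR = 1/2·sL + 1·sR = 1215/442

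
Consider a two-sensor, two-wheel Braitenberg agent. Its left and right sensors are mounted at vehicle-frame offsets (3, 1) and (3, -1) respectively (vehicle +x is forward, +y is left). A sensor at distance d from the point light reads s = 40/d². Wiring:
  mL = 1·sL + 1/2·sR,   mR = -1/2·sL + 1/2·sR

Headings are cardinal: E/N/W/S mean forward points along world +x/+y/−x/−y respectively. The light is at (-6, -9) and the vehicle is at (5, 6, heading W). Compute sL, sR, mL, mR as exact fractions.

left sensor world pos  = (2, 5); dL² = 260
right sensor world pos = (2, 7); dR² = 320
sL = 40/260 = 2/13
sR = 40/320 = 1/8
mL = 1·sL + 1/2·sR = 45/208
mR = -1/2·sL + 1/2·sR = -3/208

2/13 1/8 45/208 -3/208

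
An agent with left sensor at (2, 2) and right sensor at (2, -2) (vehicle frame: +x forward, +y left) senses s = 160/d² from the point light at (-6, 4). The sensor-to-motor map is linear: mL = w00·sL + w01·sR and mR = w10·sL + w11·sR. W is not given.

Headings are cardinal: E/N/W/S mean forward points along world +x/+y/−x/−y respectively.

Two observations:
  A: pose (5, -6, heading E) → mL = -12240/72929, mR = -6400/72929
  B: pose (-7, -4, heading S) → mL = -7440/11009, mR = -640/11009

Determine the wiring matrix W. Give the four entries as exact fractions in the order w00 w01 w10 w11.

1/2 -1 -1/2 1/2

obs A: pose=(5,-6,E) → sL=160/233, sR=160/313, mL=-12240/72929, mR=-6400/72929
obs B: pose=(-7,-4,S) → sL=160/101, sR=160/109, mL=-7440/11009, mR=-640/11009
sensor matrix S = [[160/233, 160/313], [160/101, 160/109]]; det S = 159129600/802875361
solve [mL_A; mL_B] = S·[w00; w01] and [mR_A; mR_B] = S·[w10; w11]:
  w00 = 1/2, w01 = -1, w10 = -1/2, w11 = 1/2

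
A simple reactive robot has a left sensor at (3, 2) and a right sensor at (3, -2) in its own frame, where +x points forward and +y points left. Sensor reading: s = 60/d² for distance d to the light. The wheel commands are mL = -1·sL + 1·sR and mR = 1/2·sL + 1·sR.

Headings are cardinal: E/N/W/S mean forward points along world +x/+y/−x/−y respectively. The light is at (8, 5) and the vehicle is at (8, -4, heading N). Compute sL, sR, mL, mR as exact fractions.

3/2 3/2 0 9/4

left sensor world pos  = (6, -1); dL² = 40
right sensor world pos = (10, -1); dR² = 40
sL = 60/40 = 3/2
sR = 60/40 = 3/2
mL = -1·sL + 1·sR = 0
mR = 1/2·sL + 1·sR = 9/4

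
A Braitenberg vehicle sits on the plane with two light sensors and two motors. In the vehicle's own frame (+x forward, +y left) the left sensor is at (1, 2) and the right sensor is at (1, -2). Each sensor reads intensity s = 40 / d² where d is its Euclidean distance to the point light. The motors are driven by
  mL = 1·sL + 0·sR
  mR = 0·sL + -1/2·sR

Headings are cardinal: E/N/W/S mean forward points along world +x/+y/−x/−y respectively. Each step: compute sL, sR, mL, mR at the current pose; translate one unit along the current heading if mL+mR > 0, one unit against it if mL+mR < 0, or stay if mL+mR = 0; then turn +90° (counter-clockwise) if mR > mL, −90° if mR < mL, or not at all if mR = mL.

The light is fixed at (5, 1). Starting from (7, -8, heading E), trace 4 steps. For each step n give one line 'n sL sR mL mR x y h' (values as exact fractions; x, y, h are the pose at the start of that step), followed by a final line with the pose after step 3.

0 20/29 4/13 20/29 -2/13 7 -8 E
1 8/25 40/101 8/25 -20/101 8 -8 S
2 10/37 10/17 10/37 -5/17 8 -9 W
3 8/17 40/117 8/17 -20/117 9 -9 N
final 9 -8 E

n=0: pose=(7,-8,E); sL=20/29, sR=4/13; mL=20/29, mR=-2/13; mL+mR=202/377 → advance +1; mR−mL=-318/377 → turn -1·90°
n=1: pose=(8,-8,S); sL=8/25, sR=40/101; mL=8/25, mR=-20/101; mL+mR=308/2525 → advance +1; mR−mL=-1308/2525 → turn -1·90°
n=2: pose=(8,-9,W); sL=10/37, sR=10/17; mL=10/37, mR=-5/17; mL+mR=-15/629 → advance -1; mR−mL=-355/629 → turn -1·90°
n=3: pose=(9,-9,N); sL=8/17, sR=40/117; mL=8/17, mR=-20/117; mL+mR=596/1989 → advance +1; mR−mL=-1276/1989 → turn -1·90°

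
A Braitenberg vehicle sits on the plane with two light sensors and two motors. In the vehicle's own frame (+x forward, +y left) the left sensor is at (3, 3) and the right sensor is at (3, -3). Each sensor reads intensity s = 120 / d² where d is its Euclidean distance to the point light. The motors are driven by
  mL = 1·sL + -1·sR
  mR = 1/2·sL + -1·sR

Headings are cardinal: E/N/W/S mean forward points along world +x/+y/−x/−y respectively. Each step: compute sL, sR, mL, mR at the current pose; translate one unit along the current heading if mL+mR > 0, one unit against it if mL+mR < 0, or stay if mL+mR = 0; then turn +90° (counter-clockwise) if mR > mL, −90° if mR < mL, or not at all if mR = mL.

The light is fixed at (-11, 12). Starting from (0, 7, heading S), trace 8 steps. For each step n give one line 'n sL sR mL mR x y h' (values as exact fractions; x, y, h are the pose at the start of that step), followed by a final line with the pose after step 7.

n=0: pose=(0,7,S); sL=6/13, sR=15/16; mL=-99/208, mR=-147/208; mL+mR=-123/104 → advance -1; mR−mL=-3/13 → turn -1·90°
n=1: pose=(0,8,W); sL=120/113, sR=24/13; mL=-1152/1469, mR=-1932/1469; mL+mR=-3084/1469 → advance -1; mR−mL=-60/113 → turn -1·90°
n=2: pose=(1,8,N); sL=60/41, sR=60/113; mL=4320/4633, mR=930/4633; mL+mR=5250/4633 → advance +1; mR−mL=-30/41 → turn -1·90°
n=3: pose=(1,9,E); sL=8/15, sR=40/87; mL=32/435, mR=-28/145; mL+mR=-52/435 → advance -1; mR−mL=-4/15 → turn -1·90°
n=4: pose=(0,9,S); sL=15/29, sR=6/5; mL=-99/145, mR=-273/290; mL+mR=-471/290 → advance -1; mR−mL=-15/58 → turn -1·90°
n=5: pose=(0,10,W); sL=120/89, sR=24/13; mL=-576/1157, mR=-1356/1157; mL+mR=-1932/1157 → advance -1; mR−mL=-60/89 → turn -1·90°
n=6: pose=(1,10,N); sL=60/41, sR=60/113; mL=4320/4633, mR=930/4633; mL+mR=5250/4633 → advance +1; mR−mL=-30/41 → turn -1·90°
n=7: pose=(1,11,E); sL=120/229, sR=120/241; mL=1440/55189, mR=-13020/55189; mL+mR=-11580/55189 → advance -1; mR−mL=-60/229 → turn -1·90°

0 6/13 15/16 -99/208 -147/208 0 7 S
1 120/113 24/13 -1152/1469 -1932/1469 0 8 W
2 60/41 60/113 4320/4633 930/4633 1 8 N
3 8/15 40/87 32/435 -28/145 1 9 E
4 15/29 6/5 -99/145 -273/290 0 9 S
5 120/89 24/13 -576/1157 -1356/1157 0 10 W
6 60/41 60/113 4320/4633 930/4633 1 10 N
7 120/229 120/241 1440/55189 -13020/55189 1 11 E
final 0 11 S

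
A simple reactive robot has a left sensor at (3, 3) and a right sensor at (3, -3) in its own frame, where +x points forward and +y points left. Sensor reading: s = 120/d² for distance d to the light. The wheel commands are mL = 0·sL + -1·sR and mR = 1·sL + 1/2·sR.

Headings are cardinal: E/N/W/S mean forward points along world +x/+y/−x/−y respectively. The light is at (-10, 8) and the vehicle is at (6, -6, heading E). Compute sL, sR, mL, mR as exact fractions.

left sensor world pos  = (9, -3); dL² = 482
right sensor world pos = (9, -9); dR² = 650
sL = 120/482 = 60/241
sR = 120/650 = 12/65
mL = 0·sL + -1·sR = -12/65
mR = 1·sL + 1/2·sR = 5346/15665

60/241 12/65 -12/65 5346/15665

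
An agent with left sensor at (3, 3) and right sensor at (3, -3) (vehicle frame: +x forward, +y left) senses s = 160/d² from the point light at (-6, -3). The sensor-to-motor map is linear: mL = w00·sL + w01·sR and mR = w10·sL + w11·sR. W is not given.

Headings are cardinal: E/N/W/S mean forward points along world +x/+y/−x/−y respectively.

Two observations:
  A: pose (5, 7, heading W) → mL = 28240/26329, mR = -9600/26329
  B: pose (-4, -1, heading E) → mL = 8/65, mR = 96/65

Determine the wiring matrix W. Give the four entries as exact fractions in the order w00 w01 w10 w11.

obs A: pose=(5,7,W) → sL=160/113, sR=160/233, mL=28240/26329, mR=-9600/26329
obs B: pose=(-4,-1,E) → sL=16/5, sR=80/13, mL=8/65, mR=96/65
sensor matrix S = [[160/113, 160/233], [16/5, 80/13]]; det S = 2230272/342277
solve [mL_A; mL_B] = S·[w00; w01] and [mR_A; mR_B] = S·[w10; w11]:
  w00 = 1, w01 = -1/2, w10 = -1/2, w11 = 1/2

1 -1/2 -1/2 1/2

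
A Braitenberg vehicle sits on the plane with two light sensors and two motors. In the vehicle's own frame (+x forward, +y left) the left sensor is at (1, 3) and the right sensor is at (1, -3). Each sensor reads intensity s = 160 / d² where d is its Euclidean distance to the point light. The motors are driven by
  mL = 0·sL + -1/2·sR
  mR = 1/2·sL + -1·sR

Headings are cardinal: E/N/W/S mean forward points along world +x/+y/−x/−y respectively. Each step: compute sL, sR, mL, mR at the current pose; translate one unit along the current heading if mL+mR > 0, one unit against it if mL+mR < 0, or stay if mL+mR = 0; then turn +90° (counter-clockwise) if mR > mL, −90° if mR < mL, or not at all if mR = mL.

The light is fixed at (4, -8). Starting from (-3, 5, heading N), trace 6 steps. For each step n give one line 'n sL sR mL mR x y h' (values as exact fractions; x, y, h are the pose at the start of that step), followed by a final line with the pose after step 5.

n=0: pose=(-3,5,N); sL=20/37, sR=40/53; mL=-20/53, mR=-950/1961; mL+mR=-1690/1961 → advance -1; mR−mL=-210/1961 → turn -1·90°
n=1: pose=(-3,4,E); sL=160/261, sR=160/117; mL=-80/117, mR=-400/377; mL+mR=-5920/3393 → advance -1; mR−mL=-1280/3393 → turn -1·90°
n=2: pose=(-4,4,S); sL=80/73, sR=80/121; mL=-40/121, mR=-1000/8833; mL+mR=-3920/8833 → advance -1; mR−mL=1920/8833 → turn +1·90°
n=3: pose=(-4,5,E); sL=32/61, sR=160/149; mL=-80/149, mR=-7376/9089; mL+mR=-12256/9089 → advance -1; mR−mL=-2496/9089 → turn -1·90°
n=4: pose=(-5,5,S); sL=8/9, sR=5/9; mL=-5/18, mR=-1/9; mL+mR=-7/18 → advance -1; mR−mL=1/6 → turn +1·90°
n=5: pose=(-5,6,E); sL=160/353, sR=32/37; mL=-16/37, mR=-8336/13061; mL+mR=-13984/13061 → advance -1; mR−mL=-2688/13061 → turn -1·90°

0 20/37 40/53 -20/53 -950/1961 -3 5 N
1 160/261 160/117 -80/117 -400/377 -3 4 E
2 80/73 80/121 -40/121 -1000/8833 -4 4 S
3 32/61 160/149 -80/149 -7376/9089 -4 5 E
4 8/9 5/9 -5/18 -1/9 -5 5 S
5 160/353 32/37 -16/37 -8336/13061 -5 6 E
final -6 6 S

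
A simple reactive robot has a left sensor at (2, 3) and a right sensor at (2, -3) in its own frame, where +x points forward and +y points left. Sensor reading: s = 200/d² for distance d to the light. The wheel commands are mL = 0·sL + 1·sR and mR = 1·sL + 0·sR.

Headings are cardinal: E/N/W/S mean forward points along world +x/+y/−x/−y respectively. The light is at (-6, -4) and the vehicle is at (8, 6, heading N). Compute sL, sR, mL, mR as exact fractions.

left sensor world pos  = (5, 8); dL² = 265
right sensor world pos = (11, 8); dR² = 433
sL = 200/265 = 40/53
sR = 200/433 = 200/433
mL = 0·sL + 1·sR = 200/433
mR = 1·sL + 0·sR = 40/53

40/53 200/433 200/433 40/53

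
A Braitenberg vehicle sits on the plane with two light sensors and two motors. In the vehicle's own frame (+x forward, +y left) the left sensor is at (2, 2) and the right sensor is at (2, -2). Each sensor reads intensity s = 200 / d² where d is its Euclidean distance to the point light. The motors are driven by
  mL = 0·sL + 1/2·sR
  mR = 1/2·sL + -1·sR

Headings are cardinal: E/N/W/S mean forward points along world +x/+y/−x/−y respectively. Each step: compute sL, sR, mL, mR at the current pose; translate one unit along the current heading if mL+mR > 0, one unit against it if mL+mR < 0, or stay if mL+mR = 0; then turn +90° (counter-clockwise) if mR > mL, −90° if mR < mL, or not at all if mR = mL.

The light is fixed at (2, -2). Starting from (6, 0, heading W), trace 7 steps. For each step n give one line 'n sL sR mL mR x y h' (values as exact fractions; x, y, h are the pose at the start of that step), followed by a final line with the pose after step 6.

0 50 10 5 15 6 0 W
1 8 200 100 -196 5 0 S
2 100 100/13 50/13 550/13 5 1 W
3 200/17 200 100 -3300/17 4 1 S
4 50 50/9 25/9 175/9 4 2 W
5 200/13 40 20 -420/13 3 2 S
6 20 4 2 6 3 3 W
final 2 3 S

n=0: pose=(6,0,W); sL=50, sR=10; mL=5, mR=15; mL+mR=20 → advance +1; mR−mL=10 → turn +1·90°
n=1: pose=(5,0,S); sL=8, sR=200; mL=100, mR=-196; mL+mR=-96 → advance -1; mR−mL=-296 → turn -1·90°
n=2: pose=(5,1,W); sL=100, sR=100/13; mL=50/13, mR=550/13; mL+mR=600/13 → advance +1; mR−mL=500/13 → turn +1·90°
n=3: pose=(4,1,S); sL=200/17, sR=200; mL=100, mR=-3300/17; mL+mR=-1600/17 → advance -1; mR−mL=-5000/17 → turn -1·90°
n=4: pose=(4,2,W); sL=50, sR=50/9; mL=25/9, mR=175/9; mL+mR=200/9 → advance +1; mR−mL=50/3 → turn +1·90°
n=5: pose=(3,2,S); sL=200/13, sR=40; mL=20, mR=-420/13; mL+mR=-160/13 → advance -1; mR−mL=-680/13 → turn -1·90°
n=6: pose=(3,3,W); sL=20, sR=4; mL=2, mR=6; mL+mR=8 → advance +1; mR−mL=4 → turn +1·90°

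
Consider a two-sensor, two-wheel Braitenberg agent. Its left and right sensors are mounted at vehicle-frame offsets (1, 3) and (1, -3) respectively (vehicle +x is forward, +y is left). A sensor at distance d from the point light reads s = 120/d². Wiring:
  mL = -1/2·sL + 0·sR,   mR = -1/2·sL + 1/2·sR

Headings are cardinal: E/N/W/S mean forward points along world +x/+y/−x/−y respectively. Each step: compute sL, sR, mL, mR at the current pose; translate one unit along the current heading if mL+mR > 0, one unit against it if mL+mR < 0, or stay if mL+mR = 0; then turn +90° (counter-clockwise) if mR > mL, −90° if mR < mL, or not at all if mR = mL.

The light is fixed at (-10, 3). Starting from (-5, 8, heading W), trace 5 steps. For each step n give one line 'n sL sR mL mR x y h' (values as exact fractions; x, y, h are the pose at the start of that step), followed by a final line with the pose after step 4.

n=0: pose=(-5,8,W); sL=6, sR=3/2; mL=-3, mR=-9/4; mL+mR=-21/4 → advance -1; mR−mL=3/4 → turn +1·90°
n=1: pose=(-4,8,S); sL=120/97, sR=24/5; mL=-60/97, mR=864/485; mL+mR=564/485 → advance +1; mR−mL=12/5 → turn +1·90°
n=2: pose=(-4,7,E); sL=60/49, sR=12/5; mL=-30/49, mR=144/245; mL+mR=-6/245 → advance -1; mR−mL=6/5 → turn +1·90°
n=3: pose=(-5,7,N); sL=120/29, sR=120/89; mL=-60/29, mR=-3600/2581; mL+mR=-8940/2581 → advance -1; mR−mL=60/89 → turn +1·90°
n=4: pose=(-5,6,W); sL=15/2, sR=30/13; mL=-15/4, mR=-135/52; mL+mR=-165/26 → advance -1; mR−mL=15/13 → turn +1·90°

0 6 3/2 -3 -9/4 -5 8 W
1 120/97 24/5 -60/97 864/485 -4 8 S
2 60/49 12/5 -30/49 144/245 -4 7 E
3 120/29 120/89 -60/29 -3600/2581 -5 7 N
4 15/2 30/13 -15/4 -135/52 -5 6 W
final -4 6 S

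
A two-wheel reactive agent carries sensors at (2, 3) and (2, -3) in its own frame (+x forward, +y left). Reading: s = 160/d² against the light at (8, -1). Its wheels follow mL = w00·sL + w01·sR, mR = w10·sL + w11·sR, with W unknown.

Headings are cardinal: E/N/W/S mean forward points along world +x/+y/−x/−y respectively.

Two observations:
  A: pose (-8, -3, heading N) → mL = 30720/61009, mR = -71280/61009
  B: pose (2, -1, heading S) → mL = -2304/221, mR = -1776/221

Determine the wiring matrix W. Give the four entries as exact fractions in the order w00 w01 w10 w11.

-1 1 -1/2 -1

obs A: pose=(-8,-3,N) → sL=160/361, sR=160/169, mL=30720/61009, mR=-71280/61009
obs B: pose=(2,-1,S) → sL=160/13, sR=32/17, mL=-2304/221, mR=-1776/221
sensor matrix S = [[160/361, 160/169], [160/13, 32/17]]; det S = -145858560/13482989
solve [mL_A; mL_B] = S·[w00; w01] and [mR_A; mR_B] = S·[w10; w11]:
  w00 = -1, w01 = 1, w10 = -1/2, w11 = -1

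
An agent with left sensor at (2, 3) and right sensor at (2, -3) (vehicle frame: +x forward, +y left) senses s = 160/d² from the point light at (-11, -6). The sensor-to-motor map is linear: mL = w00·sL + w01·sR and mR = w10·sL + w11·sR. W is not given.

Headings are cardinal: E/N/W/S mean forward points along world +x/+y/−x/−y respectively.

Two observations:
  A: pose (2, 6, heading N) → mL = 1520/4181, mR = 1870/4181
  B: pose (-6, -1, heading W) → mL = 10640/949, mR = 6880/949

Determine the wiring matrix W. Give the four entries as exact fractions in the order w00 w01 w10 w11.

1 -1/2 1/2 1/2

obs A: pose=(2,6,N) → sL=20/37, sR=40/113, mL=1520/4181, mR=1870/4181
obs B: pose=(-6,-1,W) → sL=160/13, sR=160/73, mL=10640/949, mR=6880/949
sensor matrix S = [[20/37, 40/113], [160/13, 160/73]]; det S = -12585600/3967769
solve [mL_A; mL_B] = S·[w00; w01] and [mR_A; mR_B] = S·[w10; w11]:
  w00 = 1, w01 = -1/2, w10 = 1/2, w11 = 1/2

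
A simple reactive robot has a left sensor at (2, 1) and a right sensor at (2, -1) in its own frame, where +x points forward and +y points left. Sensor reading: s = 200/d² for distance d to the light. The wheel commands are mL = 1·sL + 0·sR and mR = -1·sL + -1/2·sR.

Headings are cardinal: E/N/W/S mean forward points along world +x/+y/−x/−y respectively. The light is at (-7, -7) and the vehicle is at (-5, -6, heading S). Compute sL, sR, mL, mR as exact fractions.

20 100 20 -70

left sensor world pos  = (-4, -8); dL² = 10
right sensor world pos = (-6, -8); dR² = 2
sL = 200/10 = 20
sR = 200/2 = 100
mL = 1·sL + 0·sR = 20
mR = -1·sL + -1/2·sR = -70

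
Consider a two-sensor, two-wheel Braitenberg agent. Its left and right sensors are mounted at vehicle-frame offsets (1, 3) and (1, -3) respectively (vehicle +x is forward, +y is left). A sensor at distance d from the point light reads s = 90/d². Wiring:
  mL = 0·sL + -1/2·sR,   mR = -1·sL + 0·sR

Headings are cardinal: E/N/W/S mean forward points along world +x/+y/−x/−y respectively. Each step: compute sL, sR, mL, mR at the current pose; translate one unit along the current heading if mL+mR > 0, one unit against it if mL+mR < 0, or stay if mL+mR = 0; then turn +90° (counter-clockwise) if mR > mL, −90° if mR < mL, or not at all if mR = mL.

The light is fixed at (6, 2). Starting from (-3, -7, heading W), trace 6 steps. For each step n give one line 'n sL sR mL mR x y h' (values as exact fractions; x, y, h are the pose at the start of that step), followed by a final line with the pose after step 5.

0 45/122 45/68 -45/136 -45/122 -3 -7 W
1 18/37 90/89 -45/89 -18/37 -2 -7 N
2 9/25 9/13 -9/26 -9/25 -2 -8 W
3 90/181 90/97 -45/97 -90/181 -1 -8 N
4 9/10 45/116 -45/232 -9/10 -1 -9 E
5 90/169 18/53 -9/53 -90/169 -2 -9 S
final -2 -8 W

n=0: pose=(-3,-7,W); sL=45/122, sR=45/68; mL=-45/136, mR=-45/122; mL+mR=-5805/8296 → advance -1; mR−mL=-315/8296 → turn -1·90°
n=1: pose=(-2,-7,N); sL=18/37, sR=90/89; mL=-45/89, mR=-18/37; mL+mR=-3267/3293 → advance -1; mR−mL=63/3293 → turn +1·90°
n=2: pose=(-2,-8,W); sL=9/25, sR=9/13; mL=-9/26, mR=-9/25; mL+mR=-459/650 → advance -1; mR−mL=-9/650 → turn -1·90°
n=3: pose=(-1,-8,N); sL=90/181, sR=90/97; mL=-45/97, mR=-90/181; mL+mR=-16875/17557 → advance -1; mR−mL=-585/17557 → turn -1·90°
n=4: pose=(-1,-9,E); sL=9/10, sR=45/116; mL=-45/232, mR=-9/10; mL+mR=-1269/1160 → advance -1; mR−mL=-819/1160 → turn -1·90°
n=5: pose=(-2,-9,S); sL=90/169, sR=18/53; mL=-9/53, mR=-90/169; mL+mR=-6291/8957 → advance -1; mR−mL=-3249/8957 → turn -1·90°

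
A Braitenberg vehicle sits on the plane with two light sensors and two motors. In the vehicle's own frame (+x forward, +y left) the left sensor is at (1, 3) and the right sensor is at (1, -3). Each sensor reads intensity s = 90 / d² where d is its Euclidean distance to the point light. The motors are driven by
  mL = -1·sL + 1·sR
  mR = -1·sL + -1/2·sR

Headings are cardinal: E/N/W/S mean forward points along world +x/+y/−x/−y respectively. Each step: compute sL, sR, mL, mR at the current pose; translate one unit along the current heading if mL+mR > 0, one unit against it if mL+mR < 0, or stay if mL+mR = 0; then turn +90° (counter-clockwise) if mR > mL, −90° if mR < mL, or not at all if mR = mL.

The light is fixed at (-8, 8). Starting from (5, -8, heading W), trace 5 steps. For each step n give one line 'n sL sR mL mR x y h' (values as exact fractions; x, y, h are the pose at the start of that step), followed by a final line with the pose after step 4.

0 18/101 90/313 3456/31613 -10179/31613 5 -8 W
1 45/173 45/257 -3780/44461 -30915/88922 6 -8 N
2 90/421 18/125 -3672/52625 -15039/52625 6 -9 E
3 9/58 45/212 351/6148 -3213/12296 5 -9 S
4 18/101 90/313 3456/31613 -10179/31613 5 -8 W
final 6 -8 N

n=0: pose=(5,-8,W); sL=18/101, sR=90/313; mL=3456/31613, mR=-10179/31613; mL+mR=-6723/31613 → advance -1; mR−mL=-135/313 → turn -1·90°
n=1: pose=(6,-8,N); sL=45/173, sR=45/257; mL=-3780/44461, mR=-30915/88922; mL+mR=-38475/88922 → advance -1; mR−mL=-135/514 → turn -1·90°
n=2: pose=(6,-9,E); sL=90/421, sR=18/125; mL=-3672/52625, mR=-15039/52625; mL+mR=-18711/52625 → advance -1; mR−mL=-27/125 → turn -1·90°
n=3: pose=(5,-9,S); sL=9/58, sR=45/212; mL=351/6148, mR=-3213/12296; mL+mR=-2511/12296 → advance -1; mR−mL=-135/424 → turn -1·90°
n=4: pose=(5,-8,W); sL=18/101, sR=90/313; mL=3456/31613, mR=-10179/31613; mL+mR=-6723/31613 → advance -1; mR−mL=-135/313 → turn -1·90°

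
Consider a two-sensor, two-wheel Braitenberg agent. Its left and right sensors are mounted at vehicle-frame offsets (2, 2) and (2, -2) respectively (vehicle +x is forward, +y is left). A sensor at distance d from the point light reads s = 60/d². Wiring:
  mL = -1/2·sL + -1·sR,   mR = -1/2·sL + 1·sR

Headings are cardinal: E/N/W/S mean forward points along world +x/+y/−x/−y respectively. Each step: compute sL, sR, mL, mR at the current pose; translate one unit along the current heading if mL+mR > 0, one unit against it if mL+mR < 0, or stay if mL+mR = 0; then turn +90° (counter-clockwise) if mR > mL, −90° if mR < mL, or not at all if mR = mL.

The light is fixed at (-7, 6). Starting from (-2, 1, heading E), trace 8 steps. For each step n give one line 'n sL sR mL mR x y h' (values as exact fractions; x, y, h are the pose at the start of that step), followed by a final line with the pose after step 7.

0 30/29 30/49 -1605/1421 135/1421 -2 1 E
1 60/13 4/3 -142/39 -38/39 -3 1 N
2 15/17 3 -117/34 87/34 -3 0 W
3 60/113 60/73 -8970/8249 4590/8249 -2 0 S
4 30/29 30/49 -1605/1421 135/1421 -2 1 E
5 60/13 4/3 -142/39 -38/39 -3 1 N
6 15/17 3 -117/34 87/34 -3 0 W
7 60/113 60/73 -8970/8249 4590/8249 -2 0 S
final -2 1 E

n=0: pose=(-2,1,E); sL=30/29, sR=30/49; mL=-1605/1421, mR=135/1421; mL+mR=-30/29 → advance -1; mR−mL=60/49 → turn +1·90°
n=1: pose=(-3,1,N); sL=60/13, sR=4/3; mL=-142/39, mR=-38/39; mL+mR=-60/13 → advance -1; mR−mL=8/3 → turn +1·90°
n=2: pose=(-3,0,W); sL=15/17, sR=3; mL=-117/34, mR=87/34; mL+mR=-15/17 → advance -1; mR−mL=6 → turn +1·90°
n=3: pose=(-2,0,S); sL=60/113, sR=60/73; mL=-8970/8249, mR=4590/8249; mL+mR=-60/113 → advance -1; mR−mL=120/73 → turn +1·90°
n=4: pose=(-2,1,E); sL=30/29, sR=30/49; mL=-1605/1421, mR=135/1421; mL+mR=-30/29 → advance -1; mR−mL=60/49 → turn +1·90°
n=5: pose=(-3,1,N); sL=60/13, sR=4/3; mL=-142/39, mR=-38/39; mL+mR=-60/13 → advance -1; mR−mL=8/3 → turn +1·90°
n=6: pose=(-3,0,W); sL=15/17, sR=3; mL=-117/34, mR=87/34; mL+mR=-15/17 → advance -1; mR−mL=6 → turn +1·90°
n=7: pose=(-2,0,S); sL=60/113, sR=60/73; mL=-8970/8249, mR=4590/8249; mL+mR=-60/113 → advance -1; mR−mL=120/73 → turn +1·90°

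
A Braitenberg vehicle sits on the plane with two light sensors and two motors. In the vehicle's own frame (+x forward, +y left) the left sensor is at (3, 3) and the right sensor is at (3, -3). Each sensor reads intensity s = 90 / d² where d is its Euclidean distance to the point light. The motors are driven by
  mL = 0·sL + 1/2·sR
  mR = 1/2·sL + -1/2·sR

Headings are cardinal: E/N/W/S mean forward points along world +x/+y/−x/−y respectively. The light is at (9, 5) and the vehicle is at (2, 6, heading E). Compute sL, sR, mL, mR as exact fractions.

45/16 9/2 9/4 -27/32

left sensor world pos  = (5, 9); dL² = 32
right sensor world pos = (5, 3); dR² = 20
sL = 90/32 = 45/16
sR = 90/20 = 9/2
mL = 0·sL + 1/2·sR = 9/4
mR = 1/2·sL + -1/2·sR = -27/32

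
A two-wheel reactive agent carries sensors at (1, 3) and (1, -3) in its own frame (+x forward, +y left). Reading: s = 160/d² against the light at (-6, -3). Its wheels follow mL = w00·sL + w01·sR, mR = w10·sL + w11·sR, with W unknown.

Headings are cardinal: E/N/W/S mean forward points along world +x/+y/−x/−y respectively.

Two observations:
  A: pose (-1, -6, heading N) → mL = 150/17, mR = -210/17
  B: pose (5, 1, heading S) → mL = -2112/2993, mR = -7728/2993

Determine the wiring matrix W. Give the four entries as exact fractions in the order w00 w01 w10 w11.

obs A: pose=(-1,-6,N) → sL=20, sR=40/17, mL=150/17, mR=-210/17
obs B: pose=(5,1,S) → sL=32/41, sR=160/73, mL=-2112/2993, mR=-7728/2993
sensor matrix S = [[20, 40/17], [32/41, 160/73]]; det S = 2136960/50881
solve [mL_A; mL_B] = S·[w00; w01] and [mR_A; mR_B] = S·[w10; w11]:
  w00 = 1/2, w01 = -1/2, w10 = -1/2, w11 = -1

1/2 -1/2 -1/2 -1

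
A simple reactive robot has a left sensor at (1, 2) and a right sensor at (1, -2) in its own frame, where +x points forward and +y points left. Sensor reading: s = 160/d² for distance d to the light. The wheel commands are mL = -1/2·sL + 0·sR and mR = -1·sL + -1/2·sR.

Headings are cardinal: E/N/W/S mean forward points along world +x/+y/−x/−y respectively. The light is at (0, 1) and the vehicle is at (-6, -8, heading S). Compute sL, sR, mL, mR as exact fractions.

40/29 40/41 -20/29 -2220/1189

left sensor world pos  = (-4, -9); dL² = 116
right sensor world pos = (-8, -9); dR² = 164
sL = 160/116 = 40/29
sR = 160/164 = 40/41
mL = -1/2·sL + 0·sR = -20/29
mR = -1·sL + -1/2·sR = -2220/1189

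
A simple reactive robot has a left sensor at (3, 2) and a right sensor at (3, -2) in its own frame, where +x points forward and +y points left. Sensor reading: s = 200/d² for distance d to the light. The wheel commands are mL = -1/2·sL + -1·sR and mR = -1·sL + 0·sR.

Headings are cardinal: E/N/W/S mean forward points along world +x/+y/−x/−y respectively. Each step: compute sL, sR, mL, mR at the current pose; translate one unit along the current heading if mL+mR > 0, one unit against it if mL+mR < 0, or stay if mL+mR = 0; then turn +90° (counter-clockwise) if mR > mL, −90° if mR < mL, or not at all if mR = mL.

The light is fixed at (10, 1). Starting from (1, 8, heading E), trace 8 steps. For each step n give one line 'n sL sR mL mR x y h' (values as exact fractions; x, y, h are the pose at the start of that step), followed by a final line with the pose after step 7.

0 200/117 200/61 -29500/7137 -200/117 1 8 E
1 50/61 50/41 -4075/2501 -50/61 0 8 N
2 40/37 200/233 -12060/8621 -40/37 0 7 W
3 100/29 20/13 -1230/377 -100/29 1 7 S
4 200/169 8/9 -2252/1521 -200/169 1 8 W
5 50/13 50/29 -1375/377 -50/13 2 8 S
6 200/157 200/221 -53500/34697 -200/157 2 9 W
7 4 100/53 -206/53 -4 3 9 S
final 3 10 W

n=0: pose=(1,8,E); sL=200/117, sR=200/61; mL=-29500/7137, mR=-200/117; mL+mR=-13900/2379 → advance -1; mR−mL=17300/7137 → turn +1·90°
n=1: pose=(0,8,N); sL=50/61, sR=50/41; mL=-4075/2501, mR=-50/61; mL+mR=-6125/2501 → advance -1; mR−mL=2025/2501 → turn +1·90°
n=2: pose=(0,7,W); sL=40/37, sR=200/233; mL=-12060/8621, mR=-40/37; mL+mR=-21380/8621 → advance -1; mR−mL=2740/8621 → turn +1·90°
n=3: pose=(1,7,S); sL=100/29, sR=20/13; mL=-1230/377, mR=-100/29; mL+mR=-2530/377 → advance -1; mR−mL=-70/377 → turn -1·90°
n=4: pose=(1,8,W); sL=200/169, sR=8/9; mL=-2252/1521, mR=-200/169; mL+mR=-4052/1521 → advance -1; mR−mL=452/1521 → turn +1·90°
n=5: pose=(2,8,S); sL=50/13, sR=50/29; mL=-1375/377, mR=-50/13; mL+mR=-2825/377 → advance -1; mR−mL=-75/377 → turn -1·90°
n=6: pose=(2,9,W); sL=200/157, sR=200/221; mL=-53500/34697, mR=-200/157; mL+mR=-97700/34697 → advance -1; mR−mL=9300/34697 → turn +1·90°
n=7: pose=(3,9,S); sL=4, sR=100/53; mL=-206/53, mR=-4; mL+mR=-418/53 → advance -1; mR−mL=-6/53 → turn -1·90°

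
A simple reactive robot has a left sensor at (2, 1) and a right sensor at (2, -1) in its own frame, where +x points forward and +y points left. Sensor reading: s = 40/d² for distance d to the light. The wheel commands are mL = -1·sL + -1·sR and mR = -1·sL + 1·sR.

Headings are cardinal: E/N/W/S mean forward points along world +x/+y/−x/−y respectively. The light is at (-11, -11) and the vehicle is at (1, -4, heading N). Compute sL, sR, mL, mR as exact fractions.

20/101 4/25 -904/2525 -96/2525

left sensor world pos  = (0, -2); dL² = 202
right sensor world pos = (2, -2); dR² = 250
sL = 40/202 = 20/101
sR = 40/250 = 4/25
mL = -1·sL + -1·sR = -904/2525
mR = -1·sL + 1·sR = -96/2525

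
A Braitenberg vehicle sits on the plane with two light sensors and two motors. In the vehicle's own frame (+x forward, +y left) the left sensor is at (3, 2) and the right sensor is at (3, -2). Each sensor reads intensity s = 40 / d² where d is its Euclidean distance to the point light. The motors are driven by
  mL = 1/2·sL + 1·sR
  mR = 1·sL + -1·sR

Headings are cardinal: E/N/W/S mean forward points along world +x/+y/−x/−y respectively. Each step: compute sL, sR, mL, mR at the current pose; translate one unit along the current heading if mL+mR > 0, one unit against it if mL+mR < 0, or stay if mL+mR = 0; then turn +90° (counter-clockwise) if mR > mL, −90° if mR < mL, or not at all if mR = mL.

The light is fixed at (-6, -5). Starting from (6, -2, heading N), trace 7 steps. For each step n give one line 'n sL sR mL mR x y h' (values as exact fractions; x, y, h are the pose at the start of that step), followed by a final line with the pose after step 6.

0 5/17 5/29 315/986 60/493 6 -2 N
1 40/261 40/229 15020/59769 -1280/59769 6 -1 E
2 20/113 20/61 2870/6893 -1040/6893 7 -1 S
3 40/101 8/25 1308/2525 192/2525 7 -2 W
4 5/17 5/29 315/986 60/493 6 -2 N
5 40/261 40/229 15020/59769 -1280/59769 6 -1 E
6 20/113 20/61 2870/6893 -1040/6893 7 -1 S
final 7 -2 W

n=0: pose=(6,-2,N); sL=5/17, sR=5/29; mL=315/986, mR=60/493; mL+mR=15/34 → advance +1; mR−mL=-195/986 → turn -1·90°
n=1: pose=(6,-1,E); sL=40/261, sR=40/229; mL=15020/59769, mR=-1280/59769; mL+mR=20/87 → advance +1; mR−mL=-16300/59769 → turn -1·90°
n=2: pose=(7,-1,S); sL=20/113, sR=20/61; mL=2870/6893, mR=-1040/6893; mL+mR=30/113 → advance +1; mR−mL=-3910/6893 → turn -1·90°
n=3: pose=(7,-2,W); sL=40/101, sR=8/25; mL=1308/2525, mR=192/2525; mL+mR=60/101 → advance +1; mR−mL=-1116/2525 → turn -1·90°
n=4: pose=(6,-2,N); sL=5/17, sR=5/29; mL=315/986, mR=60/493; mL+mR=15/34 → advance +1; mR−mL=-195/986 → turn -1·90°
n=5: pose=(6,-1,E); sL=40/261, sR=40/229; mL=15020/59769, mR=-1280/59769; mL+mR=20/87 → advance +1; mR−mL=-16300/59769 → turn -1·90°
n=6: pose=(7,-1,S); sL=20/113, sR=20/61; mL=2870/6893, mR=-1040/6893; mL+mR=30/113 → advance +1; mR−mL=-3910/6893 → turn -1·90°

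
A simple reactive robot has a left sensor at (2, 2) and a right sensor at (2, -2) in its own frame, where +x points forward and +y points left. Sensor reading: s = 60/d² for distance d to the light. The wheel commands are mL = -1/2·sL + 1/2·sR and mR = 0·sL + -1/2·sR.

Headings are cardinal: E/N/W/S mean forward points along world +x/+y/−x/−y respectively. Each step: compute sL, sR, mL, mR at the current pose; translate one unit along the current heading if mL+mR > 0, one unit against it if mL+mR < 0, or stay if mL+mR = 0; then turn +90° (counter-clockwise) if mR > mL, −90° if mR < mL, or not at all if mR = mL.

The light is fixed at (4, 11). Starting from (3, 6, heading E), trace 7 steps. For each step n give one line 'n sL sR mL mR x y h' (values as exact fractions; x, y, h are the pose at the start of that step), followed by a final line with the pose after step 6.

0 6 6/5 -12/5 -3/5 3 6 E
1 12/5 20/3 32/15 -10/3 2 6 N
2 15/4 15/16 -45/32 -15/32 2 5 E
3 60/41 60/17 720/697 -30/17 1 5 N
4 30/13 30/41 -420/533 -15/41 1 4 E
5 60/61 60/29 960/1769 -30/29 0 4 N
6 3/2 15/26 -6/13 -15/52 0 3 E
final -1 3 N

n=0: pose=(3,6,E); sL=6, sR=6/5; mL=-12/5, mR=-3/5; mL+mR=-3 → advance -1; mR−mL=9/5 → turn +1·90°
n=1: pose=(2,6,N); sL=12/5, sR=20/3; mL=32/15, mR=-10/3; mL+mR=-6/5 → advance -1; mR−mL=-82/15 → turn -1·90°
n=2: pose=(2,5,E); sL=15/4, sR=15/16; mL=-45/32, mR=-15/32; mL+mR=-15/8 → advance -1; mR−mL=15/16 → turn +1·90°
n=3: pose=(1,5,N); sL=60/41, sR=60/17; mL=720/697, mR=-30/17; mL+mR=-30/41 → advance -1; mR−mL=-1950/697 → turn -1·90°
n=4: pose=(1,4,E); sL=30/13, sR=30/41; mL=-420/533, mR=-15/41; mL+mR=-15/13 → advance -1; mR−mL=225/533 → turn +1·90°
n=5: pose=(0,4,N); sL=60/61, sR=60/29; mL=960/1769, mR=-30/29; mL+mR=-30/61 → advance -1; mR−mL=-2790/1769 → turn -1·90°
n=6: pose=(0,3,E); sL=3/2, sR=15/26; mL=-6/13, mR=-15/52; mL+mR=-3/4 → advance -1; mR−mL=9/52 → turn +1·90°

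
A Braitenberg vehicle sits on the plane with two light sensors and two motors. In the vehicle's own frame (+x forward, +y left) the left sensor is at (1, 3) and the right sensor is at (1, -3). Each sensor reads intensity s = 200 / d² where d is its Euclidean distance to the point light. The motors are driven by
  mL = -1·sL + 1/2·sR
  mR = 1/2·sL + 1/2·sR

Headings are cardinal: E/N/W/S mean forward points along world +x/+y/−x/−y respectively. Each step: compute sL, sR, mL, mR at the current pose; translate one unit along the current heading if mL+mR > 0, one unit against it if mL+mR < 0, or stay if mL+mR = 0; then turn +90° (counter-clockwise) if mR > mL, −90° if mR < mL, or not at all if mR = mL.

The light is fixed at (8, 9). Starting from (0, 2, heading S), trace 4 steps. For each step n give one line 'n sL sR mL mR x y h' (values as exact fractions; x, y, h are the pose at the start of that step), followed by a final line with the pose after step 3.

n=0: pose=(0,2,S); sL=200/89, sR=40/37; mL=-5620/3293, mR=5480/3293; mL+mR=-140/3293 → advance -1; mR−mL=300/89 → turn +1·90°
n=1: pose=(0,3,E); sL=100/29, sR=20/13; mL=-1010/377, mR=940/377; mL+mR=-70/377 → advance -1; mR−mL=150/29 → turn +1·90°
n=2: pose=(-1,3,N); sL=200/169, sR=200/61; mL=4700/10309, mR=23000/10309; mL+mR=27700/10309 → advance +1; mR−mL=300/169 → turn +1·90°
n=3: pose=(-1,4,W); sL=50/41, sR=25/13; mL=-275/1066, mR=1675/1066; mL+mR=700/533 → advance +1; mR−mL=75/41 → turn +1·90°

0 200/89 40/37 -5620/3293 5480/3293 0 2 S
1 100/29 20/13 -1010/377 940/377 0 3 E
2 200/169 200/61 4700/10309 23000/10309 -1 3 N
3 50/41 25/13 -275/1066 1675/1066 -1 4 W
final -2 4 S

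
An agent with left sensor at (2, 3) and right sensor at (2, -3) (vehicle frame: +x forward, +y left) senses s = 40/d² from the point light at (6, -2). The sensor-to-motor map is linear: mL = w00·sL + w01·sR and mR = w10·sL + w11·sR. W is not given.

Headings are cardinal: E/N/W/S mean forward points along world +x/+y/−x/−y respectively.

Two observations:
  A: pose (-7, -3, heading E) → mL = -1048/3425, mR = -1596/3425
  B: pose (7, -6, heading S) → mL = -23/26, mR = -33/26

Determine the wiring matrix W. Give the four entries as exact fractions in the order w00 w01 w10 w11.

obs A: pose=(-7,-3,E) → sL=8/25, sR=40/137, mL=-1048/3425, mR=-1596/3425
obs B: pose=(7,-6,S) → sL=10/13, sR=1, mL=-23/26, mR=-33/26
sensor matrix S = [[8/25, 40/137], [10/13, 1]]; det S = 4248/44525
solve [mL_A; mL_B] = S·[w00; w01] and [mR_A; mR_B] = S·[w10; w11]:
  w00 = -1/2, w01 = -1/2, w10 = -1, w11 = -1/2

-1/2 -1/2 -1 -1/2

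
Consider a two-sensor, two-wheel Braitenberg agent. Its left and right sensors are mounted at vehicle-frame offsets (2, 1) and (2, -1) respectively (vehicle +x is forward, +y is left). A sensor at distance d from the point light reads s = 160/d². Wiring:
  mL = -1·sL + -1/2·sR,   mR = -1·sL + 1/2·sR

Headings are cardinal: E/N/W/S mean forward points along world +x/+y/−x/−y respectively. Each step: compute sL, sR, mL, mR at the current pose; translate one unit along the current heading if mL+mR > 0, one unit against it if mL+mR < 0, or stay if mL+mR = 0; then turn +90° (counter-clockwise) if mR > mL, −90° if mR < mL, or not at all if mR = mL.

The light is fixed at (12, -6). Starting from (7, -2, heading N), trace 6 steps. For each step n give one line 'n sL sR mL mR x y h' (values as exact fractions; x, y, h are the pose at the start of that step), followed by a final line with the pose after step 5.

n=0: pose=(7,-2,N); sL=20/9, sR=40/13; mL=-440/117, mR=-80/117; mL+mR=-40/9 → advance -1; mR−mL=40/13 → turn +1·90°
n=1: pose=(7,-3,W); sL=160/53, sR=32/13; mL=-2928/689, mR=-1232/689; mL+mR=-320/53 → advance -1; mR−mL=32/13 → turn +1·90°
n=2: pose=(8,-3,S); sL=16, sR=80/13; mL=-248/13, mR=-168/13; mL+mR=-32 → advance -1; mR−mL=80/13 → turn +1·90°
n=3: pose=(8,-2,E); sL=160/29, sR=160/13; mL=-4400/377, mR=240/377; mL+mR=-320/29 → advance -1; mR−mL=160/13 → turn +1·90°
n=4: pose=(7,-2,N); sL=20/9, sR=40/13; mL=-440/117, mR=-80/117; mL+mR=-40/9 → advance -1; mR−mL=40/13 → turn +1·90°
n=5: pose=(7,-3,W); sL=160/53, sR=32/13; mL=-2928/689, mR=-1232/689; mL+mR=-320/53 → advance -1; mR−mL=32/13 → turn +1·90°

0 20/9 40/13 -440/117 -80/117 7 -2 N
1 160/53 32/13 -2928/689 -1232/689 7 -3 W
2 16 80/13 -248/13 -168/13 8 -3 S
3 160/29 160/13 -4400/377 240/377 8 -2 E
4 20/9 40/13 -440/117 -80/117 7 -2 N
5 160/53 32/13 -2928/689 -1232/689 7 -3 W
final 8 -3 S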